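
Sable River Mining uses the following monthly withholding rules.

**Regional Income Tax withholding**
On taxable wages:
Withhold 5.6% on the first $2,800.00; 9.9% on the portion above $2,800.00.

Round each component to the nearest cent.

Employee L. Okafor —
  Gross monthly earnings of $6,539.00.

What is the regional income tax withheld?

Regional Income Tax: taxable = $6,539.00
  $156.80 + 9.9% × ($6,539.00 − $2,800.00) = $156.80 + 9.9% × $3,739.00 = $526.96

$526.96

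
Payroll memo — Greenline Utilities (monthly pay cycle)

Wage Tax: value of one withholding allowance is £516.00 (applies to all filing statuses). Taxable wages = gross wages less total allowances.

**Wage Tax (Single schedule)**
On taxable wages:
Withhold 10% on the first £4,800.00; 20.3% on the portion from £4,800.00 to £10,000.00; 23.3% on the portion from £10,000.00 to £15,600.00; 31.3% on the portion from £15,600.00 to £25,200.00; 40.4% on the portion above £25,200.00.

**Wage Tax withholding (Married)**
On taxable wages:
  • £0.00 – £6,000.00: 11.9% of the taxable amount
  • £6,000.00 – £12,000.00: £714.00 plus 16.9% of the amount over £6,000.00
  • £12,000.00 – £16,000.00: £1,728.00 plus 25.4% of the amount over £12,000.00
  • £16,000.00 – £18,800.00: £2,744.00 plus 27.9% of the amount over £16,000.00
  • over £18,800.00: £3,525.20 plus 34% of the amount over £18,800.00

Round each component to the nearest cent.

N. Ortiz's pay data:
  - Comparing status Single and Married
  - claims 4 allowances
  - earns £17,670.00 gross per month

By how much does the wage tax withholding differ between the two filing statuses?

Wage Tax (Single): taxable = £17,670.00 − 4×£516.00 = £15,606.00
  £2,840.40 + 31.3% × (£15,606.00 − £15,600.00) = £2,840.40 + 31.3% × £6.00 = £2,842.28
Wage Tax (Married): taxable = £17,670.00 − 4×£516.00 = £15,606.00
  £1,728.00 + 25.4% × (£15,606.00 − £12,000.00) = £1,728.00 + 25.4% × £3,606.00 = £2,643.92
Difference: |£2,842.28 − £2,643.92| = £198.36 (higher under Single)

£198.36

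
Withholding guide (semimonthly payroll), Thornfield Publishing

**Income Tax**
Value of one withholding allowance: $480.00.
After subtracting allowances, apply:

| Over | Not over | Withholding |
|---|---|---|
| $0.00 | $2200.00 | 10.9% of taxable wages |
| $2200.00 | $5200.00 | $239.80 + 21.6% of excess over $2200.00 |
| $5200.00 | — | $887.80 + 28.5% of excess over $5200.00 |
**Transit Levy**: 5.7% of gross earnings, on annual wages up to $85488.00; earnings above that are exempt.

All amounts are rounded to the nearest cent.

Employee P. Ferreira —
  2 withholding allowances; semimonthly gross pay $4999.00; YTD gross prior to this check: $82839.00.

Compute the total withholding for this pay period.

Income Tax: taxable = $4999.00 − 2×$480.00 = $4039.00
  $239.80 + 21.6% × ($4039.00 − $2200.00) = $239.80 + 21.6% × $1839.00 = $637.02
Transit Levy: cap $85488.00 − YTD $82839.00 = $2649.00 subject; 5.7% × $2649.00 = $150.99
Total: $637.02 + $150.99 = $788.01

$788.01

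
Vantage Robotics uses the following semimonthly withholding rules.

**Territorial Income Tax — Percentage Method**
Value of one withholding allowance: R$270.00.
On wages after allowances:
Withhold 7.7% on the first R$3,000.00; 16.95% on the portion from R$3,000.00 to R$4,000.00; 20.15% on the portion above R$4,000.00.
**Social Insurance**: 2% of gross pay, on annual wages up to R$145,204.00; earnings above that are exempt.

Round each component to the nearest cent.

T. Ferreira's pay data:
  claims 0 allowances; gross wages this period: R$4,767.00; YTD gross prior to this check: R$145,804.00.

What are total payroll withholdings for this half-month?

Territorial Income Tax: taxable = R$4,767.00
  R$400.50 + 20.15% × (R$4,767.00 − R$4,000.00) = R$400.50 + 20.15% × R$767.00 = R$555.05
Social Insurance: YTD R$145,804.00 ≥ cap R$145,204.00 → R$0.00
Total: R$555.05 + R$0.00 = R$555.05

R$555.05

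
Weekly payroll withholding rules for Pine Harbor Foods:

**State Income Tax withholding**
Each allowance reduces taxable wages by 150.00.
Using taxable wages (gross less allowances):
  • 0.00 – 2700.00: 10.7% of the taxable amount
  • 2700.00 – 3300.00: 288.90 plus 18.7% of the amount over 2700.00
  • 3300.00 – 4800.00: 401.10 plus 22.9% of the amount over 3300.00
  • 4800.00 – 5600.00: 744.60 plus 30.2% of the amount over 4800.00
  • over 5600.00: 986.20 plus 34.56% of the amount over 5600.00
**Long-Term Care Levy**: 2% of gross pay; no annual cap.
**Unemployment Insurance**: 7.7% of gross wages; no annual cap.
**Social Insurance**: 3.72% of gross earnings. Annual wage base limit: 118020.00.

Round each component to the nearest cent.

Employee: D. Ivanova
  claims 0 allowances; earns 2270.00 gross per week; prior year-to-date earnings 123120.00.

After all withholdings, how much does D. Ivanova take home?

State Income Tax: taxable = 2270.00
  10.7% × 2270.00 = 242.89
Long-Term Care Levy: 2% × 2270.00 = 45.40
Unemployment Insurance: 7.7% × 2270.00 = 174.79
Social Insurance: YTD 123120.00 ≥ cap 118020.00 → 0.00
Total withheld: 242.89 + 45.40 + 174.79 + 0.00 = 463.08
Net pay: 2270.00 − 463.08 = 1806.92

1806.92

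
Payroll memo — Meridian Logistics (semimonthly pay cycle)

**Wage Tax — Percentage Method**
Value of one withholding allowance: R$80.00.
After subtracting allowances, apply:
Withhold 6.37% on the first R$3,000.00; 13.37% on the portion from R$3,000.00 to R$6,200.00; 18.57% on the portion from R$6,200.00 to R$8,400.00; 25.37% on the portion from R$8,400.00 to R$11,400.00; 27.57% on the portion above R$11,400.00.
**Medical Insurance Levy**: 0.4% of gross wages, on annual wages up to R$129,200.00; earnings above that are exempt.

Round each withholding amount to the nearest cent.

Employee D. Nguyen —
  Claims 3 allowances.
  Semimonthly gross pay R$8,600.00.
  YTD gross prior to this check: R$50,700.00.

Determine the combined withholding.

R$1,054.45

Wage Tax: taxable = R$8,600.00 − 3×R$80.00 = R$8,360.00
  R$618.94 + 18.57% × (R$8,360.00 − R$6,200.00) = R$618.94 + 18.57% × R$2,160.00 = R$1,020.05
Medical Insurance Levy: 0.4% × R$8,600.00 = R$34.40
Total: R$1,020.05 + R$34.40 = R$1,054.45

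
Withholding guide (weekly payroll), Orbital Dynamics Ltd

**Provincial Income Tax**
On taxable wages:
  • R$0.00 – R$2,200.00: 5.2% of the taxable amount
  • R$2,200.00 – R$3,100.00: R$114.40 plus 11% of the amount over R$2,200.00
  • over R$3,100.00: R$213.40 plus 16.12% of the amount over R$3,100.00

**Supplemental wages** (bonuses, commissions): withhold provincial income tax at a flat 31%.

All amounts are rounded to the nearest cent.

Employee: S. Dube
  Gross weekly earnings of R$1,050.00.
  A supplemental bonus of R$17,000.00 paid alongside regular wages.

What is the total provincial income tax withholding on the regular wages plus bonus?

R$5,324.60

Provincial Income Tax: taxable = R$1,050.00
  5.2% × R$1,050.00 = R$54.60
Supplemental (31% flat on bonus): 31% × R$17,000.00 = R$5,270.00
Total provincial income tax: R$54.60 + R$5,270.00 = R$5,324.60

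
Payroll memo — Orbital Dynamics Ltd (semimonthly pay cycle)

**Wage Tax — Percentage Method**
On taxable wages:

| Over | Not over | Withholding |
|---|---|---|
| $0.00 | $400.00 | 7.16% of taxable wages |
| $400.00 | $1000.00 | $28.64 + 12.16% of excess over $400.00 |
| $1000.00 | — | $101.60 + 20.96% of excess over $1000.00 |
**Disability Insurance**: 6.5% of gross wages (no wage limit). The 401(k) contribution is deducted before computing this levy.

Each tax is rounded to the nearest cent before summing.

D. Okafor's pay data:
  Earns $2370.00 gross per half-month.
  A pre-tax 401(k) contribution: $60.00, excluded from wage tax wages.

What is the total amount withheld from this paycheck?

$526.33

Wage Tax: taxable = $2370.00 − $60.00 = $2310.00
  $101.60 + 20.96% × ($2310.00 − $1000.00) = $101.60 + 20.96% × $1310.00 = $376.18
Disability Insurance: 6.5% × $2310.00 = $150.15
Total: $376.18 + $150.15 = $526.33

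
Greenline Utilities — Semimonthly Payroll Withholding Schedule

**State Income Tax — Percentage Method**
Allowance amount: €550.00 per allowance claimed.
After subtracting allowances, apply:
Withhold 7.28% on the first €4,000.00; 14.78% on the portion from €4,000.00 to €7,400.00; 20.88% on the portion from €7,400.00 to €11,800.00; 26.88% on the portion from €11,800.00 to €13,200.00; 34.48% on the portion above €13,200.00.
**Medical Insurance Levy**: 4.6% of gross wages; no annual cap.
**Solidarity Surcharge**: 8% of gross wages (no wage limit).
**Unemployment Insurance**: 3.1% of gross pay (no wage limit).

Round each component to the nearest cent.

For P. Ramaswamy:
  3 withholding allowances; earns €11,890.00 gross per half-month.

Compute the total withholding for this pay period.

State Income Tax: taxable = €11,890.00 − 3×€550.00 = €10,240.00
  €793.72 + 20.88% × (€10,240.00 − €7,400.00) = €793.72 + 20.88% × €2,840.00 = €1,386.71
Medical Insurance Levy: 4.6% × €11,890.00 = €546.94
Solidarity Surcharge: 8% × €11,890.00 = €951.20
Unemployment Insurance: 3.1% × €11,890.00 = €368.59
Total: €1,386.71 + €546.94 + €951.20 + €368.59 = €3,253.44

€3,253.44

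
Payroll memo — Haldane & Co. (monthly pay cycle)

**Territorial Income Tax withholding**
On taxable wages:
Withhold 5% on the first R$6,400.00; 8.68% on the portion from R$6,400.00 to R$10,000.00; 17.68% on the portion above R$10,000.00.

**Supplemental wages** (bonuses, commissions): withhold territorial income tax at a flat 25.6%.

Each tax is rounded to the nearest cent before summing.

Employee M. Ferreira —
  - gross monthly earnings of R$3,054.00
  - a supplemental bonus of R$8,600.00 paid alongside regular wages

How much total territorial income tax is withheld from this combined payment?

R$2,354.30

Territorial Income Tax: taxable = R$3,054.00
  5% × R$3,054.00 = R$152.70
Supplemental (25.6% flat on bonus): 25.6% × R$8,600.00 = R$2,201.60
Total territorial income tax: R$152.70 + R$2,201.60 = R$2,354.30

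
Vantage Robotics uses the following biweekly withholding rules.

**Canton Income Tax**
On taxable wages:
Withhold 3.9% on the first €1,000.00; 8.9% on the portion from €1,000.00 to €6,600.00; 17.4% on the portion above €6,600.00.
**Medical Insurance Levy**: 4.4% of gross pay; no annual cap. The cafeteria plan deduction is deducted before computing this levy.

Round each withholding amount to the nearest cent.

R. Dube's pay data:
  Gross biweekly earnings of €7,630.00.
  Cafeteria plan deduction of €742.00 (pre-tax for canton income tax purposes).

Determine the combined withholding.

€890.58

Canton Income Tax: taxable = €7,630.00 − €742.00 = €6,888.00
  €537.40 + 17.4% × (€6,888.00 − €6,600.00) = €537.40 + 17.4% × €288.00 = €587.51
Medical Insurance Levy: 4.4% × €6,888.00 = €303.07
Total: €587.51 + €303.07 = €890.58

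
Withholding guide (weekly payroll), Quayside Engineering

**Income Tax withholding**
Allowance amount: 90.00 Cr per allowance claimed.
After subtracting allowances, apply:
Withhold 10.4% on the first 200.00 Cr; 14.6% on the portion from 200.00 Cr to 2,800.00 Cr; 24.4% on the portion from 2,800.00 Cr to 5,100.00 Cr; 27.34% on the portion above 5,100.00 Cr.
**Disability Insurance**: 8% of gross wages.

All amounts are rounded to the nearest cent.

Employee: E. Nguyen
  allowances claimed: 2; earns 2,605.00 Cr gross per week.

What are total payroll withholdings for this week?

Income Tax: taxable = 2,605.00 Cr − 2×90.00 Cr = 2,425.00 Cr
  20.80 Cr + 14.6% × (2,425.00 Cr − 200.00 Cr) = 20.80 Cr + 14.6% × 2,225.00 Cr = 345.65 Cr
Disability Insurance: 8% × 2,605.00 Cr = 208.40 Cr
Total: 345.65 Cr + 208.40 Cr = 554.05 Cr

554.05 Cr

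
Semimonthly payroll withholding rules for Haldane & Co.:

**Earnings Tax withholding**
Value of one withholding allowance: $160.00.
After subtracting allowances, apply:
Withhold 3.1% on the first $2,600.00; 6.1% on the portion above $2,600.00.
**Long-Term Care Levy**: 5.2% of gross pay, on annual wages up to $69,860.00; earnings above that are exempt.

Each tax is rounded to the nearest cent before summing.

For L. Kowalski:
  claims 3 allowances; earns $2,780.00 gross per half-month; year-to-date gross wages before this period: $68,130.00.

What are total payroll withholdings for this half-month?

Earnings Tax: taxable = $2,780.00 − 3×$160.00 = $2,300.00
  3.1% × $2,300.00 = $71.30
Long-Term Care Levy: cap $69,860.00 − YTD $68,130.00 = $1,730.00 subject; 5.2% × $1,730.00 = $89.96
Total: $71.30 + $89.96 = $161.26

$161.26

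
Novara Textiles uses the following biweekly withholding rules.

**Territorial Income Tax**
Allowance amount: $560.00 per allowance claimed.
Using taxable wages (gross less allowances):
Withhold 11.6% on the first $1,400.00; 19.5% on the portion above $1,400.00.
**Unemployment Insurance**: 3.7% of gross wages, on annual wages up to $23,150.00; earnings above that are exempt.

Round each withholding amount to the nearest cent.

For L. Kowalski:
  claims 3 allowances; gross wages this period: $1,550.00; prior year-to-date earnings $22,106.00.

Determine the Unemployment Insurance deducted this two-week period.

$38.63

Unemployment Insurance: cap $23,150.00 − YTD $22,106.00 = $1,044.00 subject; 3.7% × $1,044.00 = $38.63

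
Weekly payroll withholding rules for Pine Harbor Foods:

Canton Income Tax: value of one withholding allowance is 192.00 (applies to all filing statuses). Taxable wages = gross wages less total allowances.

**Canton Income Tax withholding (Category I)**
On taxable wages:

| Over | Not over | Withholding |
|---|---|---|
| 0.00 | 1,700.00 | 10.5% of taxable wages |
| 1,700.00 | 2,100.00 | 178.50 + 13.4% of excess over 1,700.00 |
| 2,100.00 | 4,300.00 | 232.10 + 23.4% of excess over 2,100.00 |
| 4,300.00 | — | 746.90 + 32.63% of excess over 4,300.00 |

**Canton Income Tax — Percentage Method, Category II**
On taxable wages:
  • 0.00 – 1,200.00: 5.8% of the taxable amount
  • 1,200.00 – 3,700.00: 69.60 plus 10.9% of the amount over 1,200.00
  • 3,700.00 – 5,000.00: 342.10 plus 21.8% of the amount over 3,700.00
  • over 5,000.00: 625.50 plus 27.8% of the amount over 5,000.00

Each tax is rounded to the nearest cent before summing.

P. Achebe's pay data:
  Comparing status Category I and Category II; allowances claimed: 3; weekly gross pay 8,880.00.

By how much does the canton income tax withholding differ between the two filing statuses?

Canton Income Tax (Category I): taxable = 8,880.00 − 3×192.00 = 8,304.00
  746.90 + 32.63% × (8,304.00 − 4,300.00) = 746.90 + 32.63% × 4,004.00 = 2,053.41
Canton Income Tax (Category II): taxable = 8,880.00 − 3×192.00 = 8,304.00
  625.50 + 27.8% × (8,304.00 − 5,000.00) = 625.50 + 27.8% × 3,304.00 = 1,544.01
Difference: |2,053.41 − 1,544.01| = 509.40 (higher under Category I)

509.40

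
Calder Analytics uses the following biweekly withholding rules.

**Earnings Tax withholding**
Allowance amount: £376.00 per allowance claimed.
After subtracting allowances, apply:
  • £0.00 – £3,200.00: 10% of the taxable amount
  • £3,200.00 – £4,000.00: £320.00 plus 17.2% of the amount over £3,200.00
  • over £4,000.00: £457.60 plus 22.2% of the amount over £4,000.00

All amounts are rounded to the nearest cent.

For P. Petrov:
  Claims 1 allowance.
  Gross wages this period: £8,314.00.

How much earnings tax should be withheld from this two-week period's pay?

£1,331.84

Earnings Tax: taxable = £8,314.00 − 1×£376.00 = £7,938.00
  £457.60 + 22.2% × (£7,938.00 − £4,000.00) = £457.60 + 22.2% × £3,938.00 = £1,331.84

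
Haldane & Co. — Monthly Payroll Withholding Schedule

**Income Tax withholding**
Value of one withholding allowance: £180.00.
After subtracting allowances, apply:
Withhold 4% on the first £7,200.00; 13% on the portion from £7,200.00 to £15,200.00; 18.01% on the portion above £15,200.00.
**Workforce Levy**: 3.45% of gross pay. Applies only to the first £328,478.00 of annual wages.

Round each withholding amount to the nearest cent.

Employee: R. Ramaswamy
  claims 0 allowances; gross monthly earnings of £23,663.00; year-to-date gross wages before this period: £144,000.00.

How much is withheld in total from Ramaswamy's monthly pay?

Income Tax: taxable = £23,663.00
  £1,328.00 + 18.01% × (£23,663.00 − £15,200.00) = £1,328.00 + 18.01% × £8,463.00 = £2,852.19
Workforce Levy: 3.45% × £23,663.00 = £816.37
Total: £2,852.19 + £816.37 = £3,668.56

£3,668.56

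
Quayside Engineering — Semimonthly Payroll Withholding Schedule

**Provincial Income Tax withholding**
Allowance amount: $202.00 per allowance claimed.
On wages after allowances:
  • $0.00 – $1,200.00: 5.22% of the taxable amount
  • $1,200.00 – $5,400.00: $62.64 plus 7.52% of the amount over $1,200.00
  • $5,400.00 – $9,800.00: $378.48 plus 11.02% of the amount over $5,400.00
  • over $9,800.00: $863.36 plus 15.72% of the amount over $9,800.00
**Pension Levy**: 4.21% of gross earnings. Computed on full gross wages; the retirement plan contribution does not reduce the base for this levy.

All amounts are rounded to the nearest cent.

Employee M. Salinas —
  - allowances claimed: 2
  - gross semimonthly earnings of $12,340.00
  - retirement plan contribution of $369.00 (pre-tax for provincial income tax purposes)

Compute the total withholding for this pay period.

Provincial Income Tax: taxable = $12,340.00 − $369.00 − 2×$202.00 = $11,567.00
  $863.36 + 15.72% × ($11,567.00 − $9,800.00) = $863.36 + 15.72% × $1,767.00 = $1,141.13
Pension Levy: 4.21% × $12,340.00 = $519.51
Total: $1,141.13 + $519.51 = $1,660.64

$1,660.64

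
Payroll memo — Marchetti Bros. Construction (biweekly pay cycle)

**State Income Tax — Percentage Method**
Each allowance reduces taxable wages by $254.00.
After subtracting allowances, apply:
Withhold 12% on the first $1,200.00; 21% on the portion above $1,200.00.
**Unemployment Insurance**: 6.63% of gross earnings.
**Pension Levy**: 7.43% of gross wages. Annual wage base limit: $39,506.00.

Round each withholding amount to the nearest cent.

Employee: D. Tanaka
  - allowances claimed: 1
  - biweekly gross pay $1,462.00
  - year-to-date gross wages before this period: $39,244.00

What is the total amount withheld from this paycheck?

$262.08

State Income Tax: taxable = $1,462.00 − 1×$254.00 = $1,208.00
  $144.00 + 21% × ($1,208.00 − $1,200.00) = $144.00 + 21% × $8.00 = $145.68
Unemployment Insurance: 6.63% × $1,462.00 = $96.93
Pension Levy: cap $39,506.00 − YTD $39,244.00 = $262.00 subject; 7.43% × $262.00 = $19.47
Total: $145.68 + $96.93 + $19.47 = $262.08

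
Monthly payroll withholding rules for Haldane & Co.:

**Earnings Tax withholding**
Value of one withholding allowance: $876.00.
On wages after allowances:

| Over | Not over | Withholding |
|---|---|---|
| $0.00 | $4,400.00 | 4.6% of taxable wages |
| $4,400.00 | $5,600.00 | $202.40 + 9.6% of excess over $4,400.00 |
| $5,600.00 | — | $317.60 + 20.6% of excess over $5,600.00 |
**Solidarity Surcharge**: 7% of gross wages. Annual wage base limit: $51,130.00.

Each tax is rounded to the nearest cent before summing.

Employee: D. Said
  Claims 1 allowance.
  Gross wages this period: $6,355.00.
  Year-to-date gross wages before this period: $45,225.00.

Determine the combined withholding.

Earnings Tax: taxable = $6,355.00 − 1×$876.00 = $5,479.00
  $202.40 + 9.6% × ($5,479.00 − $4,400.00) = $202.40 + 9.6% × $1,079.00 = $305.98
Solidarity Surcharge: cap $51,130.00 − YTD $45,225.00 = $5,905.00 subject; 7% × $5,905.00 = $413.35
Total: $305.98 + $413.35 = $719.33

$719.33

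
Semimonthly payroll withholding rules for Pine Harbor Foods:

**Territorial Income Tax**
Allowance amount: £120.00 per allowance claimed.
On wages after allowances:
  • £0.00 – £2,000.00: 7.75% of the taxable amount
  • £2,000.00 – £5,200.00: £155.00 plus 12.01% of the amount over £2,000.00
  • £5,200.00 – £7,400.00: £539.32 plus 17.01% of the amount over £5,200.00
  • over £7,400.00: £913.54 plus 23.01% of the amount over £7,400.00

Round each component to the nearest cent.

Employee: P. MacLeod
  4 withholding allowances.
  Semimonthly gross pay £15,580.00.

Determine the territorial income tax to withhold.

£2,685.31

Territorial Income Tax: taxable = £15,580.00 − 4×£120.00 = £15,100.00
  £913.54 + 23.01% × (£15,100.00 − £7,400.00) = £913.54 + 23.01% × £7,700.00 = £2,685.31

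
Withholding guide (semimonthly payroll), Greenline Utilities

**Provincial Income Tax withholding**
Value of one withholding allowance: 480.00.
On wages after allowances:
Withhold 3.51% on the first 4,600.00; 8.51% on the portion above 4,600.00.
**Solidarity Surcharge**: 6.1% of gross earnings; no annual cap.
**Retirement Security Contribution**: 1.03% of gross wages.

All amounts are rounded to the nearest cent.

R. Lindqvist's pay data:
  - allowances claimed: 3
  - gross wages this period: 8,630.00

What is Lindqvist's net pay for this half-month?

Provincial Income Tax: taxable = 8,630.00 − 3×480.00 = 7,190.00
  161.46 + 8.51% × (7,190.00 − 4,600.00) = 161.46 + 8.51% × 2,590.00 = 381.87
Solidarity Surcharge: 6.1% × 8,630.00 = 526.43
Retirement Security Contribution: 1.03% × 8,630.00 = 88.89
Total withheld: 381.87 + 526.43 + 88.89 = 997.19
Net pay: 8,630.00 − 997.19 = 7,632.81

7,632.81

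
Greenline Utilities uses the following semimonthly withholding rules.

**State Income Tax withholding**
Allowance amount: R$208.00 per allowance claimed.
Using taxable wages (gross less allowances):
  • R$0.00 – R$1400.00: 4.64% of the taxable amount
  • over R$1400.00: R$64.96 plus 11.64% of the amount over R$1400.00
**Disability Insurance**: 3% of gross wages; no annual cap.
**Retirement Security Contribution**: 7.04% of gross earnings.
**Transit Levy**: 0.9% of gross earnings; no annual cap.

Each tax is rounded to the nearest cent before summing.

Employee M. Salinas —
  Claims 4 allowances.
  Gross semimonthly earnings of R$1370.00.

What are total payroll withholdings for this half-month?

State Income Tax: taxable = R$1370.00 − 4×R$208.00 = R$538.00
  4.64% × R$538.00 = R$24.96
Disability Insurance: 3% × R$1370.00 = R$41.10
Retirement Security Contribution: 7.04% × R$1370.00 = R$96.45
Transit Levy: 0.9% × R$1370.00 = R$12.33
Total: R$24.96 + R$41.10 + R$96.45 + R$12.33 = R$174.84

R$174.84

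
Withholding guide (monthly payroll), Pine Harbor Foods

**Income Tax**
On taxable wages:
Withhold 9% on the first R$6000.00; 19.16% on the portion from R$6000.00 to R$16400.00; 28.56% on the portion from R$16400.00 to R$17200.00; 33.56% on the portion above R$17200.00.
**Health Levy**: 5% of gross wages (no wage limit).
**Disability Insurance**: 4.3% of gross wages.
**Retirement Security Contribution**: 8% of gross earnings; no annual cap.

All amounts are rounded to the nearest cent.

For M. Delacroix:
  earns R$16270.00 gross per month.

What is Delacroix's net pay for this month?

Income Tax: taxable = R$16270.00
  R$540.00 + 19.16% × (R$16270.00 − R$6000.00) = R$540.00 + 19.16% × R$10270.00 = R$2507.73
Health Levy: 5% × R$16270.00 = R$813.50
Disability Insurance: 4.3% × R$16270.00 = R$699.61
Retirement Security Contribution: 8% × R$16270.00 = R$1301.60
Total withheld: R$2507.73 + R$813.50 + R$699.61 + R$1301.60 = R$5322.44
Net pay: R$16270.00 − R$5322.44 = R$10947.56

R$10947.56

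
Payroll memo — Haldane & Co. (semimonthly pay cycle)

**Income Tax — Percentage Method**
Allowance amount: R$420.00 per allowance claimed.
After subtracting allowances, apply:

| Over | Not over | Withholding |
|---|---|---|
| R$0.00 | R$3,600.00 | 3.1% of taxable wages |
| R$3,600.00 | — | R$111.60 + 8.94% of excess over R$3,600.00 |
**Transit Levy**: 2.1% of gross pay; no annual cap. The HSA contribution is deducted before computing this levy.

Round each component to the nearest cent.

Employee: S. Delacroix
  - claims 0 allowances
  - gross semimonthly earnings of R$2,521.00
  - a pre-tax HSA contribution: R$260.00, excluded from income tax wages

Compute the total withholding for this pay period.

R$117.57

Income Tax: taxable = R$2,521.00 − R$260.00 = R$2,261.00
  3.1% × R$2,261.00 = R$70.09
Transit Levy: 2.1% × R$2,261.00 = R$47.48
Total: R$70.09 + R$47.48 = R$117.57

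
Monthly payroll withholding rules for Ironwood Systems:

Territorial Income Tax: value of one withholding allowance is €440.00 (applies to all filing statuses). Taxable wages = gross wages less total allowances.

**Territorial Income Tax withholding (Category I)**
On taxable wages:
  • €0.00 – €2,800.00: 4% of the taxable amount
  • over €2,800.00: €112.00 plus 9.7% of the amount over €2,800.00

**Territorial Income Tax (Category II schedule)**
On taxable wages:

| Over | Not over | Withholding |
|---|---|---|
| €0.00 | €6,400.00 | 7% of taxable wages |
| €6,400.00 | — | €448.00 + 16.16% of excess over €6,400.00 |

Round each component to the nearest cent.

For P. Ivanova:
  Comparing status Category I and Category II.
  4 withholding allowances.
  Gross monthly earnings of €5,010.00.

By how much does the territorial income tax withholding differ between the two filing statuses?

Territorial Income Tax (Category I): taxable = €5,010.00 − 4×€440.00 = €3,250.00
  €112.00 + 9.7% × (€3,250.00 − €2,800.00) = €112.00 + 9.7% × €450.00 = €155.65
Territorial Income Tax (Category II): taxable = €5,010.00 − 4×€440.00 = €3,250.00
  7% × €3,250.00 = €227.50
Difference: |€155.65 − €227.50| = €71.85 (higher under Category II)

€71.85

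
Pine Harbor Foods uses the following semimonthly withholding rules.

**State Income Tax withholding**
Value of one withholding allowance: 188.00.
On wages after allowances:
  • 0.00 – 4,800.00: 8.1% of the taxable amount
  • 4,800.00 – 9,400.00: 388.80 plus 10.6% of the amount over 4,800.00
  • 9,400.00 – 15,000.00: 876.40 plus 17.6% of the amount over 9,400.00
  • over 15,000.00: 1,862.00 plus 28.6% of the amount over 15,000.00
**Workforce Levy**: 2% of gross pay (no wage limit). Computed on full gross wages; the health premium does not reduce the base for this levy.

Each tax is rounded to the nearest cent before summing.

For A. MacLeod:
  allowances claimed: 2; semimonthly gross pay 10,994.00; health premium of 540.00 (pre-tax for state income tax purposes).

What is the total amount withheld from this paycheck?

1,215.61

State Income Tax: taxable = 10,994.00 − 540.00 − 2×188.00 = 10,078.00
  876.40 + 17.6% × (10,078.00 − 9,400.00) = 876.40 + 17.6% × 678.00 = 995.73
Workforce Levy: 2% × 10,994.00 = 219.88
Total: 995.73 + 219.88 = 1,215.61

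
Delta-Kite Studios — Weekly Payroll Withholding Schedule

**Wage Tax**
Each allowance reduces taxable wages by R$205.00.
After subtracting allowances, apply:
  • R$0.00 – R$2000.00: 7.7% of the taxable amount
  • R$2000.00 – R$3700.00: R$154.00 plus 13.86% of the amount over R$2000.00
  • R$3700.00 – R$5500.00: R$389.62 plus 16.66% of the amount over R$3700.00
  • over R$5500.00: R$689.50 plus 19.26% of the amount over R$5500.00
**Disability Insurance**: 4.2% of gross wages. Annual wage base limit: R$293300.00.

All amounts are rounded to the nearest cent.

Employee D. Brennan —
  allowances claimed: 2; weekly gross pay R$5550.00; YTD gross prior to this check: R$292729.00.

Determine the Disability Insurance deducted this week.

Disability Insurance: cap R$293300.00 − YTD R$292729.00 = R$571.00 subject; 4.2% × R$571.00 = R$23.98

R$23.98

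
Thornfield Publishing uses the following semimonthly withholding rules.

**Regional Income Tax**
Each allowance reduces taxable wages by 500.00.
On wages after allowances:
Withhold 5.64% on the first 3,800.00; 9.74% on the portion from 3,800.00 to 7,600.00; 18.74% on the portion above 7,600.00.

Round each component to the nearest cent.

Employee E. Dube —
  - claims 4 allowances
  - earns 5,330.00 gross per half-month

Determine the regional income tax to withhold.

Regional Income Tax: taxable = 5,330.00 − 4×500.00 = 3,330.00
  5.64% × 3,330.00 = 187.81

187.81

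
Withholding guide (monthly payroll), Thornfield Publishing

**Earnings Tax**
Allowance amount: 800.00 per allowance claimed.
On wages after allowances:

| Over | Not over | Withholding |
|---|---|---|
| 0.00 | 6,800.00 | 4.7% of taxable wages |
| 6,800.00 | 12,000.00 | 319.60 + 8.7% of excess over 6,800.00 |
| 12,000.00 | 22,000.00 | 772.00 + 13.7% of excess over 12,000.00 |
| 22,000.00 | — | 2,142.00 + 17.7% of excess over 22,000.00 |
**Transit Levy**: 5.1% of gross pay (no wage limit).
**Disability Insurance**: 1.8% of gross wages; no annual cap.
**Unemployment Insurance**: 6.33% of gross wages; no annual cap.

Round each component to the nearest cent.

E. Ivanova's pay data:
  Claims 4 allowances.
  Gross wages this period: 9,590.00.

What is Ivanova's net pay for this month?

Earnings Tax: taxable = 9,590.00 − 4×800.00 = 6,390.00
  4.7% × 6,390.00 = 300.33
Transit Levy: 5.1% × 9,590.00 = 489.09
Disability Insurance: 1.8% × 9,590.00 = 172.62
Unemployment Insurance: 6.33% × 9,590.00 = 607.05
Total withheld: 300.33 + 489.09 + 172.62 + 607.05 = 1,569.09
Net pay: 9,590.00 − 1,569.09 = 8,020.91

8,020.91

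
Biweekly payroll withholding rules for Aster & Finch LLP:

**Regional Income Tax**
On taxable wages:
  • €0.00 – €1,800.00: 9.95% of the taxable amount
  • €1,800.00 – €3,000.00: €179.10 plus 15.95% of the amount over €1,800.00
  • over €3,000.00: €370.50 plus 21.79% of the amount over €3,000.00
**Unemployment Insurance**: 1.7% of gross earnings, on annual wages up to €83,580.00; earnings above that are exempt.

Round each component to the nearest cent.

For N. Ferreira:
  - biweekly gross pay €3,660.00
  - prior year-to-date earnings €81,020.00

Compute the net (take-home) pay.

€3,102.17

Regional Income Tax: taxable = €3,660.00
  €370.50 + 21.79% × (€3,660.00 − €3,000.00) = €370.50 + 21.79% × €660.00 = €514.31
Unemployment Insurance: cap €83,580.00 − YTD €81,020.00 = €2,560.00 subject; 1.7% × €2,560.00 = €43.52
Total withheld: €514.31 + €43.52 = €557.83
Net pay: €3,660.00 − €557.83 = €3,102.17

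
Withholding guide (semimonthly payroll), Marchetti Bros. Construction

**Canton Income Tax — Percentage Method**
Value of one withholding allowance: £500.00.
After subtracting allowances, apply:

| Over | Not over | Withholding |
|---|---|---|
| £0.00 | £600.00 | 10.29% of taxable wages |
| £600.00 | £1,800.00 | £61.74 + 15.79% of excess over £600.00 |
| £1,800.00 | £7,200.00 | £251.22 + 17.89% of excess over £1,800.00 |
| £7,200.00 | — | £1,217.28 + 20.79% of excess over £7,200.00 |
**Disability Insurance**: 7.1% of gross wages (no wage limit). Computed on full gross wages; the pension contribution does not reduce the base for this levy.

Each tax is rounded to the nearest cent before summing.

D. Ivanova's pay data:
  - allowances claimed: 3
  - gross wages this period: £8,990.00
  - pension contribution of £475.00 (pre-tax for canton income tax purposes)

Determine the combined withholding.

£1,822.47

Canton Income Tax: taxable = £8,990.00 − £475.00 − 3×£500.00 = £7,015.00
  £251.22 + 17.89% × (£7,015.00 − £1,800.00) = £251.22 + 17.89% × £5,215.00 = £1,184.18
Disability Insurance: 7.1% × £8,990.00 = £638.29
Total: £1,184.18 + £638.29 = £1,822.47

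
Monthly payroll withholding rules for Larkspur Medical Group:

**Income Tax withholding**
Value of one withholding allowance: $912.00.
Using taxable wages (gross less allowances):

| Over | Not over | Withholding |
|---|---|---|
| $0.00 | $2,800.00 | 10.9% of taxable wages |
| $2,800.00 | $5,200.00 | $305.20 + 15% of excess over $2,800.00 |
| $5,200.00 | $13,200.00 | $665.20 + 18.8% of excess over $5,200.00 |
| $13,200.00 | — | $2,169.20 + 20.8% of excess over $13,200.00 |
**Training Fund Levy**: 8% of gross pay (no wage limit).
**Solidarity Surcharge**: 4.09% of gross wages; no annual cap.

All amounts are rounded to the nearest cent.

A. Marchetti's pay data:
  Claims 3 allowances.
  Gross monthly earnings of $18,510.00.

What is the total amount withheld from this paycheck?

$4,942.45

Income Tax: taxable = $18,510.00 − 3×$912.00 = $15,774.00
  $2,169.20 + 20.8% × ($15,774.00 − $13,200.00) = $2,169.20 + 20.8% × $2,574.00 = $2,704.59
Training Fund Levy: 8% × $18,510.00 = $1,480.80
Solidarity Surcharge: 4.09% × $18,510.00 = $757.06
Total: $2,704.59 + $1,480.80 + $757.06 = $4,942.45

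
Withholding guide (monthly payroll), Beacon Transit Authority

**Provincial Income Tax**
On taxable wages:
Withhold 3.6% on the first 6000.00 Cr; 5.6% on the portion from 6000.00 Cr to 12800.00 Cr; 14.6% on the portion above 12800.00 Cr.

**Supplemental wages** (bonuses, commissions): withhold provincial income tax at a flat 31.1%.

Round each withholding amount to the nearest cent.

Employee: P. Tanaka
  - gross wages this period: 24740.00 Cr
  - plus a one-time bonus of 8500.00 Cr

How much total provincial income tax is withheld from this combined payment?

Provincial Income Tax: taxable = 24740.00 Cr
  596.80 Cr + 14.6% × (24740.00 Cr − 12800.00 Cr) = 596.80 Cr + 14.6% × 11940.00 Cr = 2340.04 Cr
Supplemental (31.1% flat on bonus): 31.1% × 8500.00 Cr = 2643.50 Cr
Total provincial income tax: 2340.04 Cr + 2643.50 Cr = 4983.54 Cr

4983.54 Cr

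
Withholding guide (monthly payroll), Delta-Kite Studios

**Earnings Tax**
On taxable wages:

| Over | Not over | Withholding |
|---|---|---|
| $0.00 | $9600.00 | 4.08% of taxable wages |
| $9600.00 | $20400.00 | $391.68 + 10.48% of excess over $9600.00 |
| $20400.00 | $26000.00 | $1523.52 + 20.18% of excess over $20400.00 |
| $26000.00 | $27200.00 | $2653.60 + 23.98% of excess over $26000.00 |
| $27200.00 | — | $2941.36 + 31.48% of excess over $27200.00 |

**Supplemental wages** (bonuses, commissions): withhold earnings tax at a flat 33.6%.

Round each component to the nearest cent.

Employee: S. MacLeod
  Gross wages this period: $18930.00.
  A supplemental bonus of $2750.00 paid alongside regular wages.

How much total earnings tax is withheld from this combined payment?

$2293.46

Earnings Tax: taxable = $18930.00
  $391.68 + 10.48% × ($18930.00 − $9600.00) = $391.68 + 10.48% × $9330.00 = $1369.46
Supplemental (33.6% flat on bonus): 33.6% × $2750.00 = $924.00
Total earnings tax: $1369.46 + $924.00 = $2293.46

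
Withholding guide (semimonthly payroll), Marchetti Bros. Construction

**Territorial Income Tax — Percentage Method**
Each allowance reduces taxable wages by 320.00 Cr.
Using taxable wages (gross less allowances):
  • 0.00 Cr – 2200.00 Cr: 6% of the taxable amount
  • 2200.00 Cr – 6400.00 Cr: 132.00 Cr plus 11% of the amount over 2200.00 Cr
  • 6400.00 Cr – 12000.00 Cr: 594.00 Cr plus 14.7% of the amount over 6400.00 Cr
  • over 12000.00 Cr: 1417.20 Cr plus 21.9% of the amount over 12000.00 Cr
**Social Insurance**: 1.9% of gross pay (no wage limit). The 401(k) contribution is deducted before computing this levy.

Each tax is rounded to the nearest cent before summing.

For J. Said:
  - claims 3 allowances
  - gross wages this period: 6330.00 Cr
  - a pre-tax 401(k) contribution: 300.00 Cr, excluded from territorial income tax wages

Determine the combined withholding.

Territorial Income Tax: taxable = 6330.00 Cr − 300.00 Cr − 3×320.00 Cr = 5070.00 Cr
  132.00 Cr + 11% × (5070.00 Cr − 2200.00 Cr) = 132.00 Cr + 11% × 2870.00 Cr = 447.70 Cr
Social Insurance: 1.9% × 6030.00 Cr = 114.57 Cr
Total: 447.70 Cr + 114.57 Cr = 562.27 Cr

562.27 Cr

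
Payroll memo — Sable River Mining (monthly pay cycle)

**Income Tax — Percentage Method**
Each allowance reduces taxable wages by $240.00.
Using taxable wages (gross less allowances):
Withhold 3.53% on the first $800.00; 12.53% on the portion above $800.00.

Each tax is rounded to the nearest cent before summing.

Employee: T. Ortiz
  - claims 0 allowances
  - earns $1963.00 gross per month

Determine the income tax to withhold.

$173.96

Income Tax: taxable = $1963.00
  $28.24 + 12.53% × ($1963.00 − $800.00) = $28.24 + 12.53% × $1163.00 = $173.96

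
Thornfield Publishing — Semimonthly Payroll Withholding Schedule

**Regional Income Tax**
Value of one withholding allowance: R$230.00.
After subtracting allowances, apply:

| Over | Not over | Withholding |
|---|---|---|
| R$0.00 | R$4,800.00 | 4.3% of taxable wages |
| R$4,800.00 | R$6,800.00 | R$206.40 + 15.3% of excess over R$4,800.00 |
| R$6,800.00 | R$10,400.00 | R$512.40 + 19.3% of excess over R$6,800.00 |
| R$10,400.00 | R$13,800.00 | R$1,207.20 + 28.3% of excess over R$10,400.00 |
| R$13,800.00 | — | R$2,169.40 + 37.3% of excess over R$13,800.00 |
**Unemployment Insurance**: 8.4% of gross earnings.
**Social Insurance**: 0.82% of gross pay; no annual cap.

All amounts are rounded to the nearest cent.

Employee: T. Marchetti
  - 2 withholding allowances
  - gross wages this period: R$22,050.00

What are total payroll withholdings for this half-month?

Regional Income Tax: taxable = R$22,050.00 − 2×R$230.00 = R$21,590.00
  R$2,169.40 + 37.3% × (R$21,590.00 − R$13,800.00) = R$2,169.40 + 37.3% × R$7,790.00 = R$5,075.07
Unemployment Insurance: 8.4% × R$22,050.00 = R$1,852.20
Social Insurance: 0.82% × R$22,050.00 = R$180.81
Total: R$5,075.07 + R$1,852.20 + R$180.81 = R$7,108.08

R$7,108.08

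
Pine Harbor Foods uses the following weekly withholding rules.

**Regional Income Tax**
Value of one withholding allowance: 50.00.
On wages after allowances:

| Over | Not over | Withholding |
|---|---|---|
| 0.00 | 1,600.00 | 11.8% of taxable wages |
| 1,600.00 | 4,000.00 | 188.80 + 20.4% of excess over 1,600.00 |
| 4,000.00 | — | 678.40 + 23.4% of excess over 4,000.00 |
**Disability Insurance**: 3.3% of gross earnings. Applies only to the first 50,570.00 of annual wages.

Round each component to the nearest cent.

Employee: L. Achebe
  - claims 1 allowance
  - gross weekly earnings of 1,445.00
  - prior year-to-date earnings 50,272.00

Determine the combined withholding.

174.44

Regional Income Tax: taxable = 1,445.00 − 1×50.00 = 1,395.00
  11.8% × 1,395.00 = 164.61
Disability Insurance: cap 50,570.00 − YTD 50,272.00 = 298.00 subject; 3.3% × 298.00 = 9.83
Total: 164.61 + 9.83 = 174.44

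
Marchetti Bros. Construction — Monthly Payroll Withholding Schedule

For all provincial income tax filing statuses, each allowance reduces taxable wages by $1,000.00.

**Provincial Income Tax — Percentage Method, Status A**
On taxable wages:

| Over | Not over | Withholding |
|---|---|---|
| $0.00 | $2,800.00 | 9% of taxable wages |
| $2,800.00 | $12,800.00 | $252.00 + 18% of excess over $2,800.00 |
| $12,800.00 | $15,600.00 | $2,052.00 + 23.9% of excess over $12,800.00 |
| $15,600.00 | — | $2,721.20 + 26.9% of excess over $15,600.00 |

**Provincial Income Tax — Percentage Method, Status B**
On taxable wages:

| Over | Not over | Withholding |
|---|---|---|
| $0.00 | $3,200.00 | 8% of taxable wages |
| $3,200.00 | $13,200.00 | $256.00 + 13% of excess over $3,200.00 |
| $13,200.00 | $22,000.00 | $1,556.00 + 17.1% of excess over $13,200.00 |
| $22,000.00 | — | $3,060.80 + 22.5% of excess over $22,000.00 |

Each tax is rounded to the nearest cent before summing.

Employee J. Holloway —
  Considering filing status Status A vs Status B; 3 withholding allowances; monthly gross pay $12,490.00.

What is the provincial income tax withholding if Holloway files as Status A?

Provincial Income Tax (Status A): taxable = $12,490.00 − 3×$1,000.00 = $9,490.00
  $252.00 + 18% × ($9,490.00 − $2,800.00) = $252.00 + 18% × $6,690.00 = $1,456.20

$1,456.20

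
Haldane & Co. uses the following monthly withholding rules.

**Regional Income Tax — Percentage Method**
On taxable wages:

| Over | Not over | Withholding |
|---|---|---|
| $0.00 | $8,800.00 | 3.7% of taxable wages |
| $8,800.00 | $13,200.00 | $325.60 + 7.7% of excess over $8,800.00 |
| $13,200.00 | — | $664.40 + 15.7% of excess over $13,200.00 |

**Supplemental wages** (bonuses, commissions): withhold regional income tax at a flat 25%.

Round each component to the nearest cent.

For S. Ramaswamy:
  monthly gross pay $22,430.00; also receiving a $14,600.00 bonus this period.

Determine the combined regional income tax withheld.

$5,763.51

Regional Income Tax: taxable = $22,430.00
  $664.40 + 15.7% × ($22,430.00 − $13,200.00) = $664.40 + 15.7% × $9,230.00 = $2,113.51
Supplemental (25% flat on bonus): 25% × $14,600.00 = $3,650.00
Total regional income tax: $2,113.51 + $3,650.00 = $5,763.51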